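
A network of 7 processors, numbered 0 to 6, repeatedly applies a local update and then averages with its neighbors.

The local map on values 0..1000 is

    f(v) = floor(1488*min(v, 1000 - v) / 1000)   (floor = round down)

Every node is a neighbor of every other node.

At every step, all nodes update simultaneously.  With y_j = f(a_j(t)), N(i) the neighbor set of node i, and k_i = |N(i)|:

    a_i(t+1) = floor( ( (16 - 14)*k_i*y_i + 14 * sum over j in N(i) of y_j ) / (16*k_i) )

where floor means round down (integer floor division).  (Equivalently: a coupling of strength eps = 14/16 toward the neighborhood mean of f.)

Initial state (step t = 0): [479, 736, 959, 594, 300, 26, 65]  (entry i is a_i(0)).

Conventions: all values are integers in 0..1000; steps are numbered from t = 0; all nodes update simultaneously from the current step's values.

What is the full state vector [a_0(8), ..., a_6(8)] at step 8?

Answer: [666, 666, 666, 666, 666, 666, 666]

Derivation:
t=0: [479, 736, 959, 594, 300, 26, 65]
t=1: [327, 334, 341, 329, 333, 341, 340]
t=2: [498, 497, 497, 498, 497, 497, 497]
t=3: [739, 739, 739, 739, 739, 739, 739]
t=4: [388, 388, 388, 388, 388, 388, 388]
t=5: [577, 577, 577, 577, 577, 577, 577]
t=6: [629, 629, 629, 629, 629, 629, 629]
t=7: [552, 552, 552, 552, 552, 552, 552]
t=8: [666, 666, 666, 666, 666, 666, 666]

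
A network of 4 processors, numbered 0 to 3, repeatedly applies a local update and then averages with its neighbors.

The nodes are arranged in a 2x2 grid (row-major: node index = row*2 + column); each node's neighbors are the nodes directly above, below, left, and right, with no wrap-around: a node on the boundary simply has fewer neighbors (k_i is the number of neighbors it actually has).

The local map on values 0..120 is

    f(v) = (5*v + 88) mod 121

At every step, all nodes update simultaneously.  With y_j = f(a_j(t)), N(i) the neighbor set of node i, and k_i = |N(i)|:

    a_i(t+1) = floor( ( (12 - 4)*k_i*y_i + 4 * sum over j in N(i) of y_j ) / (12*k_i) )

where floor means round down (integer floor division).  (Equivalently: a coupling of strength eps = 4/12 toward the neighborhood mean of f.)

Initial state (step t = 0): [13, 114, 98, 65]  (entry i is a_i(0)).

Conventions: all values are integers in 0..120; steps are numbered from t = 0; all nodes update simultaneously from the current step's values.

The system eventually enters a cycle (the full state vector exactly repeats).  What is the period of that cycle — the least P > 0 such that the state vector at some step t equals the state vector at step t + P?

Simulating step by step:
t=0: [13, 114, 98, 65]
t=1: [45, 49, 76, 57]
t=2: [80, 74, 83, 39]
t=3: [21, 70, 20, 46]
t=4: [71, 74, 69, 74]
t=5: [80, 92, 75, 90]
t=6: [30, 52, 76, 63]
t=7: [113, 96, 96, 61]
t=8: [60, 69, 69, 48]
t=9: [40, 65, 65, 80]
t=10: [47, 41, 41, 19]
t=11: [71, 57, 57, 58]
t=12: [56, 22, 22, 13]
t=13: [29, 57, 57, 47]
t=14: [78, 38, 38, 57]
t=15: [88, 44, 44, 18]
t=16: [51, 60, 60, 60]
t=17: [75, 37, 37, 25]
t=18: [77, 52, 52, 71]
t=19: [108, 102, 102, 88]
t=20: [53, 87, 87, 67]
t=21: [87, 54, 54, 53]
t=22: [64, 102, 102, 112]
t=23: [68, 90, 90, 66]
t=24: [61, 56, 56, 54]
t=25: [21, 27, 27, 79]
t=26: [82, 100, 100, 114]
t=27: [44, 80, 80, 70]
t=28: [45, 26, 26, 51]
t=29: [79, 93, 93, 99]
t=30: [103, 82, 82, 89]
t=31: [84, 37, 37, 37]
t=32: [26, 29, 29, 31]
t=33: [102, 91, 91, 38]
t=34: [95, 64, 64, 43]
t=35: [67, 53, 53, 55]
t=36: [77, 84, 84, 37]
t=37: [81, 39, 39, 28]
t=38: [19, 46, 46, 85]
t=39: [66, 65, 65, 44]
t=40: [53, 53, 53, 60]
t=41: [111, 96, 96, 53]
t=42: [53, 80, 80, 102]
t=43: [75, 40, 40, 77]
t=44: [82, 65, 65, 88]
t=45: [26, 43, 43, 46]
t=46: [85, 69, 69, 71]
t=47: [42, 64, 64, 76]
t=48: [52, 56, 56, 85]
t=49: [72, 25, 25, 21]
t=50: [87, 87, 87, 78]
t=51: [39, 51, 51, 89]
t=52: [61, 82, 82, 66]
t=53: [24, 23, 23, 41]
t=54: [85, 77, 77, 61]
t=55: [56, 83, 83, 56]
t=56: [9, 14, 14, 9]
t=57: [20, 28, 28, 20]
t=58: [80, 93, 93, 80]
t=59: [25, 47, 47, 25]
t=60: [88, 84, 84, 88]
t=61: [37, 30, 30, 37]
t=62: [59, 88, 88, 59]
t=63: [28, 36, 36, 28]
t=64: [80, 53, 53, 80]
t=65: [39, 75, 75, 39]
t=66: [60, 80, 80, 60]
t=67: [18, 11, 11, 18]
t=68: [45, 33, 33, 45]
t=69: [51, 31, 31, 51]
t=70: [67, 34, 34, 67]
t=71: [45, 30, 30, 45]
t=72: [86, 101, 101, 86]
t=73: [59, 84, 84, 59]
t=74: [21, 22, 22, 21]
t=75: [73, 75, 75, 73]
t=76: [93, 96, 96, 93]
t=77: [74, 79, 79, 74]
t=78: [103, 111, 111, 103]
t=79: [92, 65, 65, 92]
t=80: [59, 54, 54, 59]
t=81: [52, 84, 84, 52]
t=82: [78, 51, 51, 78]
t=83: [110, 105, 105, 110]
t=84: [24, 16, 16, 24]
t=85: [73, 60, 60, 73]
t=86: [68, 46, 46, 68]
t=87: [68, 72, 72, 68]
t=88: [71, 78, 78, 71]
t=89: [91, 103, 103, 91]
t=90: [79, 99, 99, 79]
t=91: [113, 106, 106, 113]
t=92: [36, 24, 24, 36]
t=93: [46, 66, 66, 46]
t=94: [69, 62, 62, 69]
t=95: [58, 46, 46, 58]
t=96: [35, 55, 55, 35]
t=97: [14, 7, 7, 14]
t=98: [25, 13, 13, 25]
t=99: [72, 52, 52, 72]
t=100: [92, 99, 99, 92]
t=101: [75, 87, 87, 75]
t=102: [79, 59, 59, 79]
t=103: [86, 53, 53, 86]
t=104: [59, 85, 85, 59]
t=105: [23, 26, 26, 23]
t=106: [87, 92, 92, 87]
t=107: [47, 55, 55, 47]
t=108: [54, 27, 27, 54]
t=109: [111, 106, 106, 111]
t=110: [29, 21, 21, 29]
t=111: [98, 85, 85, 98]
t=112: [72, 50, 50, 72]
t=113: [88, 92, 92, 88]
t=114: [50, 57, 57, 50]
t=115: [67, 38, 38, 67]
t=116: [52, 44, 44, 52]
t=117: [92, 79, 79, 92]
t=118: [82, 101, 101, 82]
t=119: [45, 77, 77, 45]
t=120: [84, 97, 97, 84]
t=121: [45, 67, 67, 45]
t=122: [67, 63, 63, 67]
t=123: [53, 46, 46, 53]
t=124: [99, 87, 87, 99]
t=125: [79, 59, 59, 79]

Answer: 23
Key observation: The state at step 102, [79, 59, 59, 79], reappears at step 125 — and no state repeats earlier — so the cycle the system enters has period 23.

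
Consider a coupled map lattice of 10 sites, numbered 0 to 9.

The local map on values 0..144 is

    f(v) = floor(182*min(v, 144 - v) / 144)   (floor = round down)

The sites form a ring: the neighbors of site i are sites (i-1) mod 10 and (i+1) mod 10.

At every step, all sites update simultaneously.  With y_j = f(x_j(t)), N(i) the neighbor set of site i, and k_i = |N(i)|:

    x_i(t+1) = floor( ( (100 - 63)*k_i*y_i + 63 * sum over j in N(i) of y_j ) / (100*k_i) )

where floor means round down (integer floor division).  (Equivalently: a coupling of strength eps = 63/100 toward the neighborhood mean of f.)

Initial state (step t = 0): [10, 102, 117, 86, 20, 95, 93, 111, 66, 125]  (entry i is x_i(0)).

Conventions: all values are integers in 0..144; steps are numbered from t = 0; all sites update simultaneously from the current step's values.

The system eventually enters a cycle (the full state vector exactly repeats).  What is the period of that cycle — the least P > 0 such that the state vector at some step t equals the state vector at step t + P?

Simulating step by step:
t=0: [10, 102, 117, 86, 20, 95, 93, 111, 66, 125]
t=1: [28, 34, 52, 45, 51, 50, 55, 61, 51, 38]
t=2: [41, 47, 54, 61, 61, 65, 69, 70, 63, 48]
t=3: [56, 59, 68, 74, 78, 82, 85, 84, 75, 63]
t=4: [74, 76, 82, 85, 83, 78, 75, 78, 80, 78]
t=5: [85, 83, 78, 76, 77, 82, 84, 83, 81, 83]
t=6: [75, 77, 81, 84, 82, 78, 76, 77, 77, 76]
t=7: [85, 83, 79, 77, 78, 82, 84, 84, 84, 85]
t=8: [74, 77, 81, 83, 81, 78, 75, 75, 74, 74]
t=9: [86, 83, 79, 78, 79, 83, 85, 87, 87, 88]
t=10: [73, 77, 80, 82, 80, 77, 74, 72, 71, 71]
t=11: [87, 84, 80, 79, 80, 84, 87, 89, 89, 89]
t=12: [72, 75, 79, 80, 79, 75, 72, 69, 69, 69]
t=13: [88, 86, 82, 81, 82, 86, 88, 88, 87, 88]
t=14: [70, 73, 76, 78, 76, 73, 70, 70, 70, 70]
t=15: [88, 87, 85, 84, 85, 87, 88, 88, 88, 88]
t=16: [70, 72, 73, 74, 73, 72, 70, 70, 70, 70]
t=17: [88, 89, 89, 88, 89, 89, 88, 88, 88, 88]
t=18: [69, 69, 69, 69, 69, 69, 69, 70, 70, 70]
t=19: [87, 87, 87, 87, 87, 87, 87, 87, 88, 87]
t=20: [72, 72, 72, 72, 72, 72, 72, 71, 71, 71]
t=21: [90, 91, 91, 91, 91, 91, 90, 89, 89, 89]
t=22: [67, 66, 66, 66, 66, 66, 67, 68, 69, 68]
t=23: [84, 83, 83, 83, 83, 83, 84, 85, 85, 85]
t=24: [75, 76, 77, 77, 77, 76, 75, 74, 74, 74]
t=25: [86, 85, 84, 84, 84, 85, 86, 87, 88, 87]
t=26: [73, 74, 74, 75, 74, 74, 73, 71, 71, 71]
t=27: [88, 88, 87, 87, 87, 88, 88, 89, 89, 89]
t=28: [69, 70, 71, 72, 71, 70, 69, 69, 69, 69]
t=29: [87, 88, 89, 89, 89, 88, 87, 87, 87, 87]
t=30: [71, 70, 69, 69, 69, 70, 71, 72, 72, 72]
t=31: [89, 88, 87, 87, 87, 88, 89, 90, 91, 90]
t=32: [69, 70, 71, 72, 71, 70, 69, 67, 67, 67]
t=33: [86, 88, 89, 89, 89, 88, 86, 84, 84, 84]
t=34: [72, 70, 69, 69, 69, 70, 72, 74, 75, 74]
t=35: [89, 88, 87, 87, 87, 88, 89, 88, 87, 88]
t=36: [69, 70, 71, 72, 71, 70, 69, 70, 70, 70]
t=37: [87, 88, 89, 89, 89, 88, 87, 87, 88, 87]
t=38: [71, 70, 69, 69, 69, 70, 71, 71, 71, 71]
t=39: [88, 88, 87, 87, 87, 88, 88, 89, 89, 89]

Answer: 12
Key observation: The state at step 27, [88, 88, 87, 87, 87, 88, 88, 89, 89, 89], reappears at step 39 — and no state repeats earlier — so the cycle the system enters has period 12.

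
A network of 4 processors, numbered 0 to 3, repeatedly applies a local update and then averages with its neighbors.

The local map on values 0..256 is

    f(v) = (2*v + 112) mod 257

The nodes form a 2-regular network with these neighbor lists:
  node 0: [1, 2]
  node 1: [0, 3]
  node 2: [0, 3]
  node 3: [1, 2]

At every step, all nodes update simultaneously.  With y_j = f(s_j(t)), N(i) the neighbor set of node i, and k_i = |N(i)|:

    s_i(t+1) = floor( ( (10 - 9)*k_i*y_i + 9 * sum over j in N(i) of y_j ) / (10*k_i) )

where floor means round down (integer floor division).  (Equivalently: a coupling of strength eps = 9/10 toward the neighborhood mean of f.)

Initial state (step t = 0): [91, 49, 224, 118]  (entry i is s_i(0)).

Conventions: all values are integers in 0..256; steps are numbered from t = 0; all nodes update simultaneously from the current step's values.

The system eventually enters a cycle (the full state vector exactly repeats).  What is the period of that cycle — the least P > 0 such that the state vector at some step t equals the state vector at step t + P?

Answer: 16
Key observation: The state at step 11, [208, 208, 208, 208], reappears at step 27 — and no state repeats earlier — so the cycle the system enters has period 16.

Derivation:
t=0: [91, 49, 224, 118]
t=1: [118, 78, 62, 124]
t=2: [120, 88, 110, 121]
t=3: [57, 89, 93, 57]
t=4: [55, 206, 207, 55]
t=5: [32, 200, 201, 32]
t=6: [132, 183, 158, 132]
t=7: [188, 129, 124, 188]
t=8: [120, 219, 218, 120]
t=9: [41, 89, 88, 41]
t=10: [48, 177, 177, 48]
t=11: [208, 208, 208, 208]
t=12: [14, 14, 14, 14]
t=13: [140, 140, 140, 140]
t=14: [135, 135, 135, 135]
t=15: [125, 125, 125, 125]
t=16: [105, 105, 105, 105]
t=17: [65, 65, 65, 65]
t=18: [242, 242, 242, 242]
t=19: [82, 82, 82, 82]
t=20: [19, 19, 19, 19]
t=21: [150, 150, 150, 150]
t=22: [155, 155, 155, 155]
t=23: [165, 165, 165, 165]
t=24: [185, 185, 185, 185]
t=25: [225, 225, 225, 225]
t=26: [48, 48, 48, 48]
t=27: [208, 208, 208, 208]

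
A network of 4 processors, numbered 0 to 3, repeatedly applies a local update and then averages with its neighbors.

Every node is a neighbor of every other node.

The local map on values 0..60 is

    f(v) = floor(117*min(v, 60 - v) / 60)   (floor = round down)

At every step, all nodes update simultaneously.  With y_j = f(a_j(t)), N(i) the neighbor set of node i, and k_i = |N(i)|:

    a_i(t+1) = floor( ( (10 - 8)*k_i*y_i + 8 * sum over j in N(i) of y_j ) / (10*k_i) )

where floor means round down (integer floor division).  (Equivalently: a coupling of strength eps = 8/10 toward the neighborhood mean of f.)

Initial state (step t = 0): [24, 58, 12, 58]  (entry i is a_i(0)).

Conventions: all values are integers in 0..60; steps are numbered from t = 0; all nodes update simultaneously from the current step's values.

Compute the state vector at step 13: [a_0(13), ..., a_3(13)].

Simulating step by step:
t=0: [24, 58, 12, 58]
t=1: [16, 19, 18, 19]
t=2: [35, 34, 35, 34]
t=3: [49, 48, 49, 48]
t=4: [22, 21, 22, 21]
t=5: [40, 41, 40, 41]
t=6: [37, 38, 37, 38]
t=7: [42, 43, 42, 43]
t=8: [33, 34, 33, 34]
t=9: [50, 51, 50, 51]
t=10: [17, 18, 17, 18]
t=11: [34, 33, 34, 33]
t=12: [51, 50, 51, 50]
t=13: [18, 17, 18, 17]

Answer: [18, 17, 18, 17]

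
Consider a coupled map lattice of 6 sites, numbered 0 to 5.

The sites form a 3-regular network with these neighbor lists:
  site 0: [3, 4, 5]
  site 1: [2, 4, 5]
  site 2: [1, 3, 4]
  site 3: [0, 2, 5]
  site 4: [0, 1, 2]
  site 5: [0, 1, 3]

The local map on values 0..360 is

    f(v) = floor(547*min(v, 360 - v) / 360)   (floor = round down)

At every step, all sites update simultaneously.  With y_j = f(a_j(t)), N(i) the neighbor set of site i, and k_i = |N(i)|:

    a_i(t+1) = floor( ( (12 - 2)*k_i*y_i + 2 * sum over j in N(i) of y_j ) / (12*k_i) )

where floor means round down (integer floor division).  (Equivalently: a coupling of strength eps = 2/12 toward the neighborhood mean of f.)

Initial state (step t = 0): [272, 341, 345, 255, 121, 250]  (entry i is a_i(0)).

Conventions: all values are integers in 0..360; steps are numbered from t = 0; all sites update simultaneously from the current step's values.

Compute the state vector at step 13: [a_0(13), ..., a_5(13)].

Answer: [161, 213, 255, 188, 161, 152]

Derivation:
t=0: [272, 341, 345, 255, 121, 250]
t=1: [139, 44, 38, 150, 162, 156]
t=2: [215, 85, 77, 217, 223, 225]
t=3: [218, 136, 127, 210, 199, 202]
t=4: [218, 209, 197, 225, 237, 236]
t=5: [211, 225, 240, 206, 193, 192]
t=6: [229, 209, 190, 231, 244, 249]
t=7: [195, 224, 248, 198, 184, 174]
t=8: [251, 210, 181, 243, 257, 259]
t=9: [164, 221, 256, 180, 166, 159]
t=10: [250, 212, 172, 263, 244, 241]
t=11: [167, 220, 247, 156, 182, 179]
t=12: [254, 216, 182, 236, 260, 264]
t=13: [161, 213, 255, 188, 161, 152]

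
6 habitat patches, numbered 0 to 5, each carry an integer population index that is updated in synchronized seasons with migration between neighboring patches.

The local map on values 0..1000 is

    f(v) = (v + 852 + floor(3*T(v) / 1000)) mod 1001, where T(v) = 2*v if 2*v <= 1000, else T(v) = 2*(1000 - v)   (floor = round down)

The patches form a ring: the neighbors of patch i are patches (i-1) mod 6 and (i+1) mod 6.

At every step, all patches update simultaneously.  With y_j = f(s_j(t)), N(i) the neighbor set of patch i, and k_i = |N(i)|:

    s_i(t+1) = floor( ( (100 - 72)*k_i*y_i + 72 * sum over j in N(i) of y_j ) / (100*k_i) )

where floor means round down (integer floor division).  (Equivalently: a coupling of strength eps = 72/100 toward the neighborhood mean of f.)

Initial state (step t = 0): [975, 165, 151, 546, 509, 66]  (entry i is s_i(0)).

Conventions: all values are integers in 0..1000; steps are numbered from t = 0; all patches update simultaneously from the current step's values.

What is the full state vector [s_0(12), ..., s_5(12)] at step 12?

Simulating step by step:
t=0: [975, 165, 151, 546, 509, 66]
t=1: [567, 302, 149, 242, 575, 684]
t=2: [366, 194, 89, 180, 346, 455]
t=3: [188, 430, 291, 419, 178, 236]
t=4: [144, 145, 239, 138, 138, 49]
t=5: [962, 670, 740, 666, 957, 967]
t=6: [710, 651, 540, 649, 707, 812]
t=7: [577, 484, 472, 483, 576, 589]
t=8: [400, 366, 333, 365, 400, 433]
t=9: [252, 219, 209, 218, 252, 262]
t=10: [95, 79, 67, 79, 95, 106]
t=11: [945, 932, 927, 932, 945, 950]
t=12: [793, 785, 781, 785, 793, 797]

Answer: [793, 785, 781, 785, 793, 797]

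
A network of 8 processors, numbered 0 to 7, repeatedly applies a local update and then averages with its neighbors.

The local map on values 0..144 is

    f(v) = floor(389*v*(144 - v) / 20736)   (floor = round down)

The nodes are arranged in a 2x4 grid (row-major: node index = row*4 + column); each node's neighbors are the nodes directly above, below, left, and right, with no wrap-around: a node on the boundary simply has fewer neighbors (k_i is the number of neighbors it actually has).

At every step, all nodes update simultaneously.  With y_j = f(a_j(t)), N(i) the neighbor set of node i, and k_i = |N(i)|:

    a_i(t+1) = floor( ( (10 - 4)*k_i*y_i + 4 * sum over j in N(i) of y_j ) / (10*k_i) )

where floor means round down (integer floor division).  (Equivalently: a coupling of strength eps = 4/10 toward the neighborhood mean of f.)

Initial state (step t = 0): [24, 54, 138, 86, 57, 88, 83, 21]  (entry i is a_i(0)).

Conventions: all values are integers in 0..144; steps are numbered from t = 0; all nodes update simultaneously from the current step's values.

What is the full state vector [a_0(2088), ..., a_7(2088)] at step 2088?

Answer: [91, 91, 91, 91, 91, 91, 91, 91]
Key observation: The state at step 6, [91, 91, 91, 91, 91, 91, 91, 91], reappears at step 8: the system is in a cycle of period 2 from step 6 on.  Therefore the state at step 2088 equals the state at step 6 + ((2088 - 6) mod 2) = 6, which is [91, 91, 91, 91, 91, 91, 91, 91].

Derivation:
t=0: [24, 54, 138, 86, 57, 88, 83, 21]
t=1: [69, 76, 46, 68, 85, 92, 77, 66]
t=2: [96, 93, 88, 93, 93, 91, 93, 96]
t=3: [86, 88, 90, 88, 88, 89, 88, 86]
t=4: [92, 91, 91, 92, 92, 91, 91, 92]
t=5: [89, 89, 89, 89, 89, 89, 89, 89]
t=6: [91, 91, 91, 91, 91, 91, 91, 91]
t=7: [90, 90, 90, 90, 90, 90, 90, 90]
t=8: [91, 91, 91, 91, 91, 91, 91, 91]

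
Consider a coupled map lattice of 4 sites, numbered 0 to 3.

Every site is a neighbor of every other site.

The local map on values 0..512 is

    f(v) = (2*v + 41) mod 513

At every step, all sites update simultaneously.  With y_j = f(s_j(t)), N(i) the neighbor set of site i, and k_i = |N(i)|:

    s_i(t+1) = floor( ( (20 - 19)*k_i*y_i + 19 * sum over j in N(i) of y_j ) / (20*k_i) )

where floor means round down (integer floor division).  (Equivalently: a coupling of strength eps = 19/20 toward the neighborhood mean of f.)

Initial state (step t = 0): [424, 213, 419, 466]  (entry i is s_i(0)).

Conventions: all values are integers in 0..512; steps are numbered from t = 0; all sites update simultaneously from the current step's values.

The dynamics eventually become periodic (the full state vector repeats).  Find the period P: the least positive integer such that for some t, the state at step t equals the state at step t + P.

Answer: 18
Key observation: The state at step 6, [221, 222, 221, 222], reappears at step 24 — and no state repeats earlier — so the cycle the system enters has period 18.

Derivation:
t=0: [424, 213, 419, 466]
t=1: [428, 403, 430, 405]
t=2: [354, 368, 353, 367]
t=3: [252, 245, 253, 245]
t=4: [23, 27, 23, 27]
t=5: [92, 89, 92, 89]
t=6: [221, 222, 221, 222]
t=7: [484, 483, 484, 483]
t=8: [494, 495, 494, 495]
t=9: [4, 3, 4, 3]
t=10: [47, 48, 47, 48]
t=11: [136, 135, 136, 135]
t=12: [311, 312, 311, 312]
t=13: [151, 150, 151, 150]
t=14: [341, 342, 341, 342]
t=15: [211, 210, 211, 210]
t=16: [461, 462, 461, 462]
t=17: [451, 450, 451, 450]
t=18: [428, 429, 428, 429]
t=19: [385, 384, 385, 384]
t=20: [296, 297, 296, 297]
t=21: [121, 120, 121, 120]
t=22: [281, 282, 281, 282]
t=23: [91, 90, 91, 90]
t=24: [221, 222, 221, 222]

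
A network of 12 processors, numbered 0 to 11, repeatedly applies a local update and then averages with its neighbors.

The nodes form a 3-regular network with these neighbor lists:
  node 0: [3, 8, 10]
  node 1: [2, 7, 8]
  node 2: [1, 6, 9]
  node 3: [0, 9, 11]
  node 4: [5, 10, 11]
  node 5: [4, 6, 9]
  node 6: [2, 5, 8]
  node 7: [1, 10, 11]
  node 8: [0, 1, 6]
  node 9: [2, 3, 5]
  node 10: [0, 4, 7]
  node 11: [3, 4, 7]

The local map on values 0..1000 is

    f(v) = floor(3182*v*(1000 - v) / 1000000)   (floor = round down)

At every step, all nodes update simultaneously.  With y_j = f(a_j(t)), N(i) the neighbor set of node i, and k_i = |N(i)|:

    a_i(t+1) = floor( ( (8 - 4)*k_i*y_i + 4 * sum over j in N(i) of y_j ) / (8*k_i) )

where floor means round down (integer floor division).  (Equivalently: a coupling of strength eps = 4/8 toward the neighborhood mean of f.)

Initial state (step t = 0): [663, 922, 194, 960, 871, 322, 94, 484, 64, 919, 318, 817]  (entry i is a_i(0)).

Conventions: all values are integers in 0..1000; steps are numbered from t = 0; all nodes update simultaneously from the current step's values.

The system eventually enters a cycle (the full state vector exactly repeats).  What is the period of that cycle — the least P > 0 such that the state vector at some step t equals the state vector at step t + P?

Simulating step by step:
t=0: [663, 922, 194, 960, 871, 322, 94, 484, 64, 919, 318, 817]
t=1: [522, 360, 370, 297, 488, 490, 365, 629, 296, 336, 655, 449]
t=2: [737, 724, 733, 713, 781, 771, 735, 744, 708, 721, 747, 760]
t=3: [626, 631, 626, 631, 562, 581, 616, 605, 640, 625, 594, 590]
t=4: [745, 742, 744, 746, 776, 767, 751, 759, 739, 748, 764, 765]
t=5: [600, 604, 603, 596, 562, 575, 595, 583, 607, 595, 576, 575]
t=6: [765, 762, 762, 767, 780, 774, 765, 772, 761, 767, 775, 775]
t=7: [569, 574, 574, 566, 550, 559, 571, 560, 575, 567, 556, 556]
t=8: [780, 778, 778, 781, 785, 783, 779, 783, 778, 781, 784, 784]
t=9: [544, 547, 547, 543, 537, 541, 546, 540, 548, 544, 539, 539]
t=10: [789, 788, 788, 789, 790, 789, 788, 789, 788, 789, 790, 790]
t=11: [529, 530, 530, 528, 527, 529, 530, 528, 530, 529, 527, 527]
t=12: [792, 792, 792, 792, 792, 792, 792, 792, 792, 792, 792, 793]
t=13: [524, 524, 524, 523, 523, 524, 524, 523, 524, 524, 524, 523]
t=14: [793, 793, 793, 793, 793, 793, 793, 793, 793, 793, 793, 793]
t=15: [522, 522, 522, 522, 522, 522, 522, 522, 522, 522, 522, 522]
t=16: [793, 793, 793, 793, 793, 793, 793, 793, 793, 793, 793, 793]

Answer: 2
Key observation: The state at step 14, [793, 793, 793, 793, 793, 793, 793, 793, 793, 793, 793, 793], reappears at step 16 — and no state repeats earlier — so the cycle the system enters has period 2.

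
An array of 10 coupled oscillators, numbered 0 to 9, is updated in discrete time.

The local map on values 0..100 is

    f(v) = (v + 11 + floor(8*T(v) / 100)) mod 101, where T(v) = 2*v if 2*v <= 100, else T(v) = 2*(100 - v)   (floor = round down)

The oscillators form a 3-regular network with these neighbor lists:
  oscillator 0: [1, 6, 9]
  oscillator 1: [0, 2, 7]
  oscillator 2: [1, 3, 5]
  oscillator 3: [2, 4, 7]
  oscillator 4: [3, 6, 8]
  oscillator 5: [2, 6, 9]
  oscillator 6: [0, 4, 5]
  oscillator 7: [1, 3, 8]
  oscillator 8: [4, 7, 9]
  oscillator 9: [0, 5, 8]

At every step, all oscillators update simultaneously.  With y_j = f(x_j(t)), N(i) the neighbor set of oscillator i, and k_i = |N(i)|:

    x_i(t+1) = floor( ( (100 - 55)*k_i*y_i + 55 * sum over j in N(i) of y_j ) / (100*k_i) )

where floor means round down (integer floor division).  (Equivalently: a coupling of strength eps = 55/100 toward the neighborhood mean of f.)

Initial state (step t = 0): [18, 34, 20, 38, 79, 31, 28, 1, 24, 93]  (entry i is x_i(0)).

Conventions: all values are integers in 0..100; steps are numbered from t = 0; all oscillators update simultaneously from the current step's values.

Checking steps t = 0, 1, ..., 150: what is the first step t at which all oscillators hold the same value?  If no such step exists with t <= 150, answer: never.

Simulating step by step:
t=0: [18, 34, 20, 38, 79, 31, 28, 1, 24, 93]  (not all equal)
t=1: [31, 36, 42, 50, 66, 35, 50, 31, 37, 22]  (not all equal)
t=2: [49, 51, 58, 65, 71, 53, 63, 52, 53, 43]  (not all equal)
t=3: [68, 69, 74, 78, 81, 71, 76, 72, 71, 65]  (not all equal)
t=4: [84, 85, 88, 91, 91, 86, 89, 87, 86, 83]  (not all equal)
t=5: [79, 98, 81, 37, 19, 80, 36, 81, 80, 97]  (not all equal)
t=6: [54, 55, 71, 64, 51, 70, 63, 71, 67, 54]  (not all equal)
t=7: [73, 77, 82, 80, 75, 81, 76, 81, 78, 76]  (not all equal)
t=8: [89, 91, 94, 93, 91, 93, 90, 93, 91, 90]  (not all equal)
t=9: [0, 2, 3, 3, 2, 2, 1, 3, 2, 1]  (not all equal)
t=10: [11, 13, 13, 13, 13, 12, 12, 13, 13, 12]  (not all equal)
t=11: [23, 25, 25, 26, 25, 24, 24, 26, 25, 24]  (not all equal)
t=12: [37, 39, 39, 40, 39, 38, 38, 40, 39, 38]  (not all equal)
t=13: [54, 55, 56, 56, 56, 55, 54, 56, 56, 54]  (not all equal)
t=14: [72, 73, 73, 74, 73, 72, 72, 73, 73, 72]  (not all equal)
t=15: [87, 87, 88, 88, 88, 87, 87, 88, 87, 87]  (not all equal)
t=16: [100, 100, 100, 100, 100, 100, 100, 100, 100, 100]  (all equal)

Answer: 16
Key observation: Synchronization is absorbing here: once all oscillators are equal they stay equal, and step 16 is the first all-equal step.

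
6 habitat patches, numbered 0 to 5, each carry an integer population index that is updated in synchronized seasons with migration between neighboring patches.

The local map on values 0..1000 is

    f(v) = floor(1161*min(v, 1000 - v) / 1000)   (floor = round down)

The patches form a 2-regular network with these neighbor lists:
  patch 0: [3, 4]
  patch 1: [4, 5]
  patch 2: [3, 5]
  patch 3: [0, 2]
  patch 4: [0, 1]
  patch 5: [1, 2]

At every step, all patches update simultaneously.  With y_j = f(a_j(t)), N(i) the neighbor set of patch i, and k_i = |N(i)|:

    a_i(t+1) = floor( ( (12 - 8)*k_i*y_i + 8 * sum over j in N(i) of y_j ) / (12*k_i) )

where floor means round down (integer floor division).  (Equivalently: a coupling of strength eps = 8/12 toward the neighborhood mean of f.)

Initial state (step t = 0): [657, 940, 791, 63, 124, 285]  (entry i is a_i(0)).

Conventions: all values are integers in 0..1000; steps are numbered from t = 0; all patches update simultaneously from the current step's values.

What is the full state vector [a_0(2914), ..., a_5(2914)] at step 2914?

Simulating step by step:
t=0: [657, 940, 791, 63, 124, 285]
t=1: [204, 180, 215, 237, 203, 213]
t=2: [248, 230, 257, 253, 226, 234]
t=3: [280, 266, 287, 292, 272, 278]
t=4: [326, 315, 331, 332, 316, 321]
t=5: [376, 367, 380, 382, 369, 373]
t=6: [435, 429, 439, 440, 430, 433]
t=7: [504, 499, 507, 508, 500, 503]
t=8: [575, 578, 573, 572, 578, 576]
t=9: [492, 490, 494, 494, 490, 492]
t=10: [570, 569, 572, 572, 569, 570]
t=11: [498, 499, 497, 497, 499, 498]
t=12: [578, 578, 577, 577, 578, 578]
t=13: [489, 489, 490, 490, 489, 489]
t=14: [567, 567, 567, 567, 567, 567]
t=15: [502, 502, 502, 502, 502, 502]
t=16: [578, 578, 578, 578, 578, 578]
t=17: [489, 489, 489, 489, 489, 489]
t=18: [567, 567, 567, 567, 567, 567]

Answer: [567, 567, 567, 567, 567, 567]
Key observation: The state at step 14, [567, 567, 567, 567, 567, 567], reappears at step 18: the system is in a cycle of period 4 from step 14 on.  Therefore the state at step 2914 equals the state at step 14 + ((2914 - 14) mod 4) = 14, which is [567, 567, 567, 567, 567, 567].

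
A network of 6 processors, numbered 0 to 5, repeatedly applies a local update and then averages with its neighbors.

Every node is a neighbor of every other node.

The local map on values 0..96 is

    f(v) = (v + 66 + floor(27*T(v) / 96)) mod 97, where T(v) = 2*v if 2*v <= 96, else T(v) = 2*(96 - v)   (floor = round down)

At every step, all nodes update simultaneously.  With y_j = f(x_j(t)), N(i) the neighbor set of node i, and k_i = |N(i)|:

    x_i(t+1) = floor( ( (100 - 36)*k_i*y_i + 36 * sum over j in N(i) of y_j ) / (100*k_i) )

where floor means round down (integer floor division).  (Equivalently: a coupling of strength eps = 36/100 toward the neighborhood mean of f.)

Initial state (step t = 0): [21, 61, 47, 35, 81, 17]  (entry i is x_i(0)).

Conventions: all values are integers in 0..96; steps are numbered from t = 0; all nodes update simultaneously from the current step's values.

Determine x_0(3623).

Answer: x_0(3623) = 58
Key observation: The state at step 27, [44, 44, 44, 44, 44, 44], reappears at step 34: the system is in a cycle of period 7 from step 27 on.  Therefore the state at step 3623 equals the state at step 27 + ((3623 - 27) mod 7) = 32, which is [58, 58, 58, 58, 58, 58].

Derivation:
t=0: [21, 61, 47, 35, 81, 17]
t=1: [19, 46, 42, 32, 52, 71]
t=2: [74, 43, 39, 31, 46, 51]
t=3: [47, 36, 32, 25, 38, 41]
t=4: [35, 25, 21, 15, 27, 29]
t=5: [23, 15, 11, 61, 16, 18]
t=6: [31, 80, 76, 57, 81, 82]
t=7: [30, 54, 52, 47, 54, 54]
t=8: [25, 43, 42, 41, 43, 43]
t=9: [17, 33, 32, 31, 33, 33]
t=10: [65, 24, 24, 23, 24, 24]
t=11: [34, 9, 9, 7, 9, 9]
t=12: [42, 75, 75, 73, 75, 75]
t=13: [41, 53, 53, 52, 53, 53]
t=14: [37, 44, 44, 44, 44, 44]
t=15: [29, 36, 36, 36, 36, 36]
t=16: [17, 24, 24, 24, 24, 24]
t=17: [61, 12, 12, 12, 12, 12]
t=18: [61, 81, 81, 81, 81, 81]
t=19: [52, 57, 57, 57, 57, 57]
t=20: [45, 46, 46, 46, 46, 46]
t=21: [39, 39, 39, 39, 39, 39]
t=22: [29, 29, 29, 29, 29, 29]
t=23: [14, 14, 14, 14, 14, 14]
t=24: [87, 87, 87, 87, 87, 87]
t=25: [61, 61, 61, 61, 61, 61]
t=26: [49, 49, 49, 49, 49, 49]
t=27: [44, 44, 44, 44, 44, 44]
t=28: [37, 37, 37, 37, 37, 37]
t=29: [26, 26, 26, 26, 26, 26]
t=30: [9, 9, 9, 9, 9, 9]
t=31: [80, 80, 80, 80, 80, 80]
t=32: [58, 58, 58, 58, 58, 58]
t=33: [48, 48, 48, 48, 48, 48]
t=34: [44, 44, 44, 44, 44, 44]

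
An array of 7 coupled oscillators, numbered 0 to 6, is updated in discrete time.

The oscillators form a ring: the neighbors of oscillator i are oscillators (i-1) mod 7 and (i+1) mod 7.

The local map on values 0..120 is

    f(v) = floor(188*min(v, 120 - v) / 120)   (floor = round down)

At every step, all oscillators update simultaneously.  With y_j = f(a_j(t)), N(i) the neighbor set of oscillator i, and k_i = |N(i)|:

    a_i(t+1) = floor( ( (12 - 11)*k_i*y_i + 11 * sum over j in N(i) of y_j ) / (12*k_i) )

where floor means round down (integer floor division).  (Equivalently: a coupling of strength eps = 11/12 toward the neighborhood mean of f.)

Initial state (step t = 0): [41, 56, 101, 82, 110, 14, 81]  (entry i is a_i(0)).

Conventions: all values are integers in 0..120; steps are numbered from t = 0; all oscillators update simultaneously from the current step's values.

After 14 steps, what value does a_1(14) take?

Simulating step by step:
t=0: [41, 56, 101, 82, 110, 14, 81]
t=1: [73, 49, 69, 25, 37, 36, 44]
t=2: [72, 76, 59, 65, 48, 61, 64]
t=3: [77, 82, 78, 83, 87, 81, 83]
t=4: [58, 65, 58, 57, 58, 54, 63]
t=5: [87, 89, 87, 89, 86, 89, 87]
t=6: [49, 50, 48, 51, 48, 51, 49]
t=7: [76, 75, 78, 75, 78, 75, 77]
t=8: [68, 66, 69, 65, 69, 66, 68]
t=9: [82, 80, 84, 79, 84, 80, 82]
t=10: [60, 57, 62, 56, 62, 57, 60]
t=11: [91, 91, 88, 89, 88, 91, 91]
t=12: [45, 47, 46, 49, 46, 47, 45]
t=13: [71, 71, 74, 72, 74, 71, 71]
t=14: [76, 74, 75, 72, 75, 74, 76]

Answer: a_1(14) = 74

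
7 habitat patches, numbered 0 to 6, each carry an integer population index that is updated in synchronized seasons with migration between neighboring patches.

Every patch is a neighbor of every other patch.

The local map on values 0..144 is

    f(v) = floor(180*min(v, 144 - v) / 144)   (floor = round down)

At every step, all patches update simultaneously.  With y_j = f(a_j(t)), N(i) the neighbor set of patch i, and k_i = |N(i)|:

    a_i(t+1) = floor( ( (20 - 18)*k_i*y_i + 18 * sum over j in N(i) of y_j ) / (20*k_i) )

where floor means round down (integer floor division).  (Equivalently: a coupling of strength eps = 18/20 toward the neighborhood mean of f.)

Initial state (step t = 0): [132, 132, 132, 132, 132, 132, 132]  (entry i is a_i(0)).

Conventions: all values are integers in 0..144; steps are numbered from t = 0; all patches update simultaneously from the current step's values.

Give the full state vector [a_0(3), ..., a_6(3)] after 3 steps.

Answer: [22, 22, 22, 22, 22, 22, 22]

Derivation:
t=0: [132, 132, 132, 132, 132, 132, 132]
t=1: [15, 15, 15, 15, 15, 15, 15]
t=2: [18, 18, 18, 18, 18, 18, 18]
t=3: [22, 22, 22, 22, 22, 22, 22]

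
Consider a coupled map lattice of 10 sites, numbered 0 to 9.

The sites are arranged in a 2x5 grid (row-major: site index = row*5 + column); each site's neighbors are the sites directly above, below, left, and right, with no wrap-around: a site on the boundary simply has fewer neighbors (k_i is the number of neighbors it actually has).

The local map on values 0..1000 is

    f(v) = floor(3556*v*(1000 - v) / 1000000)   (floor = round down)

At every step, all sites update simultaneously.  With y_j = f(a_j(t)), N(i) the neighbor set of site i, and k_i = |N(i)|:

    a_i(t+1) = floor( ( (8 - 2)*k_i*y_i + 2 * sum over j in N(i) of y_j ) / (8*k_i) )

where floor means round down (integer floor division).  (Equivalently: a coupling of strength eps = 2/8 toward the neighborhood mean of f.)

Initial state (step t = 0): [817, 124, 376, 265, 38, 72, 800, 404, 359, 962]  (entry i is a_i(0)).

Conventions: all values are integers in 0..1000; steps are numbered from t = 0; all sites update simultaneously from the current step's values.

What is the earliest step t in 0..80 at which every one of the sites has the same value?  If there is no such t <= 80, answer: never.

Simulating step by step:
t=0: [817, 124, 376, 265, 38, 72, 800, 404, 359, 962]  (not all equal)
t=1: [476, 450, 786, 667, 199, 315, 549, 827, 753, 215]  (not all equal)
t=2: [870, 857, 629, 743, 598, 796, 839, 559, 653, 603]  (not all equal)
t=3: [428, 468, 787, 716, 831, 543, 517, 833, 804, 845]  (not all equal)
t=4: [873, 859, 622, 680, 522, 881, 853, 540, 560, 481]  (not all equal)
t=5: [395, 462, 800, 796, 872, 383, 474, 842, 868, 885]  (not all equal)
t=6: [852, 854, 587, 547, 414, 846, 847, 509, 422, 371]  (not all equal)
t=7: [449, 479, 830, 876, 860, 460, 494, 848, 866, 837]  (not all equal)
t=8: [880, 854, 520, 401, 429, 883, 851, 493, 419, 468]  (not all equal)
t=9: [382, 474, 847, 859, 870, 378, 479, 849, 867, 880]  (not all equal)
t=10: [844, 846, 492, 428, 402, 842, 846, 487, 412, 382]  (not all equal)
t=11: [468, 498, 851, 869, 854, 471, 499, 850, 862, 843]  (not all equal)
t=12: [885, 851, 482, 412, 441, 886, 851, 486, 427, 460]  (not all equal)
t=13: [371, 479, 848, 865, 875, 370, 478, 849, 871, 880]  (not all equal)
t=14: [836, 846, 489, 415, 389, 835, 846, 486, 403, 379]  (not all equal)
t=15: [484, 500, 850, 862, 846, 485, 500, 849, 856, 839]  (not all equal)
t=16: [888, 852, 487, 430, 460, 888, 852, 489, 441, 472]  (not all equal)
t=17: [364, 476, 849, 873, 881, 364, 476, 850, 877, 884]  (not all equal)
t=18: [830, 844, 485, 396, 373, 830, 844, 483, 388, 367]  (not all equal)
t=19: [496, 505, 849, 851, 832, 496, 505, 848, 846, 828]  (not all equal)
t=20: [888, 851, 490, 455, 492, 888, 852, 494, 465, 499]  (not all equal)
t=21: [365, 478, 850, 882, 887, 364, 476, 851, 884, 887]  (not all equal)
t=22: [831, 845, 482, 375, 357, 831, 844, 479, 371, 357]  (not all equal)
t=23: [494, 503, 847, 835, 818, 495, 505, 847, 833, 817]  (not all equal)
t=24: [888, 852, 498, 490, 524, 888, 852, 498, 493, 526]  (not all equal)
t=25: [364, 476, 851, 887, 886, 364, 476, 851, 887, 886]  (not all equal)
t=26: [830, 844, 478, 364, 358, 830, 844, 478, 364, 358]  (not all equal)
t=27: [496, 505, 846, 827, 817, 496, 505, 846, 827, 817]  (not all equal)
t=28: [888, 852, 502, 506, 528, 888, 852, 502, 506, 528]  (not all equal)
t=29: [364, 476, 851, 887, 886, 364, 476, 851, 887, 886]  (not all equal)

Answer: never
Key observation: The state at step 25 reappears at step 29 — the system is in a cycle of period 4 from step 25 on.  No step 0..29 is synchronized, and the cycle repeats forever, so no step up to 80 (or ever) has all sites equal.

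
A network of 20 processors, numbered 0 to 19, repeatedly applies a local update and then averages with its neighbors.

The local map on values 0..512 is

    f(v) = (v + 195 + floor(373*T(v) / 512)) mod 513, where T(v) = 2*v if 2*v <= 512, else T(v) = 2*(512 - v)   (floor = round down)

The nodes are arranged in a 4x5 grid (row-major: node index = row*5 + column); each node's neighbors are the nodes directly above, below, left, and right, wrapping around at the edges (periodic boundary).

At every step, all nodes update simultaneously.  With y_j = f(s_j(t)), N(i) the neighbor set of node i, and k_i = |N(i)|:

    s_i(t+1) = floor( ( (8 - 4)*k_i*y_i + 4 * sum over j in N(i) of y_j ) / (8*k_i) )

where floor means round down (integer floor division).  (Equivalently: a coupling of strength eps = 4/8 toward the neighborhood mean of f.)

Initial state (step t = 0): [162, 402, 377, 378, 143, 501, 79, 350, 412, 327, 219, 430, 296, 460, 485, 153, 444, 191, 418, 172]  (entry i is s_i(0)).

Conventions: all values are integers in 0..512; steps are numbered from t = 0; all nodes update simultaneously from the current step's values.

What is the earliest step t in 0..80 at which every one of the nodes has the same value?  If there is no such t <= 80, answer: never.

Simulating step by step:
t=0: [162, 402, 377, 378, 143, 501, 79, 350, 412, 327, 219, 430, 296, 460, 485, 153, 444, 191, 418, 172]  (not all equal)
t=1: [106, 240, 242, 222, 106, 220, 312, 280, 246, 223, 196, 256, 254, 230, 205, 107, 197, 201, 208, 118]  (not all equal)
t=2: [403, 283, 259, 264, 401, 252, 280, 294, 268, 258, 228, 270, 282, 244, 232, 387, 234, 205, 238, 403]  (not all equal)
t=3: [258, 287, 289, 294, 259, 287, 299, 298, 301, 292, 259, 289, 282, 280, 260, 248, 257, 233, 260, 248]  (not all equal)
t=4: [304, 298, 289, 296, 303, 298, 292, 292, 292, 297, 303, 298, 292, 300, 303, 298, 297, 278, 296, 297]  (not all equal)
t=5: [289, 291, 294, 292, 290, 291, 292, 294, 293, 291, 289, 291, 293, 291, 289, 290, 292, 296, 292, 291]  (not all equal)
t=6: [295, 294, 293, 294, 294, 294, 294, 293, 294, 294, 295, 294, 293, 294, 295, 294, 294, 292, 294, 294]  (not all equal)
t=7: [293, 293, 293, 293, 293, 293, 293, 293, 293, 293, 293, 293, 293, 293, 293, 293, 293, 293, 293, 293]  (all equal)

Answer: 7
Key observation: Synchronization is absorbing here: once all nodes are equal they stay equal, and step 7 is the first all-equal step.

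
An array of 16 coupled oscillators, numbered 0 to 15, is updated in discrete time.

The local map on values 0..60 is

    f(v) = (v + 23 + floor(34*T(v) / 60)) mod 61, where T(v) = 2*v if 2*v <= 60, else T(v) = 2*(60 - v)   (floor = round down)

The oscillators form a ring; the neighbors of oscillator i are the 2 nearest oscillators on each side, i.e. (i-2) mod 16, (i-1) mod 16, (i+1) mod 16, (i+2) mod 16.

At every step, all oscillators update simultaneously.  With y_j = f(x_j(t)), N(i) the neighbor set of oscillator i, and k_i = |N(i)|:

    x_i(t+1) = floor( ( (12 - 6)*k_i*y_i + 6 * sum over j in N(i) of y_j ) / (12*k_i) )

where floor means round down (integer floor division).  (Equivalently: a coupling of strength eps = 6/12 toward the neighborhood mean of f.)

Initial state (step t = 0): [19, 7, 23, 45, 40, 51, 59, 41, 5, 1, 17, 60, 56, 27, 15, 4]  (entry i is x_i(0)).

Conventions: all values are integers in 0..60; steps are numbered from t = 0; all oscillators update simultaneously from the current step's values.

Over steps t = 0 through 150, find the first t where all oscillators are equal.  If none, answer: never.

Simulating step by step:
t=0: [19, 7, 23, 45, 40, 51, 59, 41, 5, 1, 17, 60, 56, 27, 15, 4]  (not all equal)
t=1: [17, 27, 16, 23, 22, 23, 24, 24, 32, 29, 42, 26, 30, 25, 36, 29]  (not all equal)
t=2: [45, 28, 40, 17, 15, 11, 13, 15, 21, 21, 23, 19, 23, 18, 27, 26]  (not all equal)
t=3: [22, 26, 31, 47, 49, 50, 45, 41, 18, 12, 8, 4, 9, 6, 16, 16]  (not all equal)
t=4: [23, 22, 21, 22, 23, 23, 20, 23, 17, 35, 35, 36, 41, 40, 46, 43]  (not all equal)
t=5: [13, 10, 7, 8, 9, 9, 13, 17, 37, 27, 29, 24, 24, 24, 21, 20]  (not all equal)
t=6: [36, 38, 40, 40, 42, 44, 46, 46, 31, 24, 20, 15, 13, 11, 13, 16]  (not all equal)
t=7: [31, 28, 24, 24, 23, 23, 23, 22, 20, 19, 19, 41, 44, 49, 47, 46]  (not all equal)
t=8: [22, 19, 15, 13, 11, 10, 9, 7, 4, 5, 7, 18, 21, 23, 23, 23]  (not all equal)
t=9: [13, 16, 40, 43, 46, 43, 40, 37, 34, 29, 27, 10, 10, 9, 10, 9]  (not all equal)
t=10: [45, 46, 31, 28, 23, 24, 24, 24, 23, 25, 26, 38, 40, 42, 44, 45]  (not all equal)
t=11: [24, 23, 22, 19, 14, 13, 12, 13, 12, 15, 17, 22, 23, 24, 24, 23]  (not all equal)
t=12: [11, 9, 13, 16, 39, 44, 49, 50, 50, 48, 44, 21, 17, 11, 12, 11]  (not all equal)
t=13: [46, 45, 46, 46, 31, 27, 23, 23, 23, 21, 25, 22, 45, 42, 48, 45]  (not all equal)
t=14: [23, 23, 23, 22, 22, 18, 13, 11, 10, 8, 13, 12, 20, 21, 23, 23]  (not all equal)
t=15: [11, 10, 10, 7, 12, 14, 37, 39, 45, 43, 42, 36, 16, 12, 9, 10]  (not all equal)
t=16: [44, 43, 43, 42, 43, 42, 31, 27, 24, 24, 28, 31, 45, 45, 45, 44]  (not all equal)
t=17: [24, 24, 24, 24, 24, 23, 22, 18, 16, 16, 19, 22, 23, 24, 24, 24]  (not all equal)
t=18: [13, 13, 13, 12, 12, 9, 14, 16, 36, 36, 17, 14, 10, 12, 12, 13]  (not all equal)
t=19: [49, 49, 49, 47, 48, 46, 47, 46, 36, 36, 47, 48, 47, 48, 48, 49]  (not all equal)
t=20: [23, 23, 23, 23, 23, 23, 23, 23, 24, 24, 23, 23, 23, 23, 23, 23]  (not all equal)
t=21: [11, 11, 11, 11, 11, 11, 11, 11, 12, 12, 11, 11, 11, 11, 11, 11]  (not all equal)
t=22: [46, 46, 46, 46, 46, 46, 46, 46, 47, 47, 46, 46, 46, 46, 46, 46]  (not all equal)
t=23: [23, 23, 23, 23, 23, 23, 23, 23, 23, 23, 23, 23, 23, 23, 23, 23]  (all equal)

Answer: 23
Key observation: Synchronization is absorbing here: once all oscillators are equal they stay equal, and step 23 is the first all-equal step.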